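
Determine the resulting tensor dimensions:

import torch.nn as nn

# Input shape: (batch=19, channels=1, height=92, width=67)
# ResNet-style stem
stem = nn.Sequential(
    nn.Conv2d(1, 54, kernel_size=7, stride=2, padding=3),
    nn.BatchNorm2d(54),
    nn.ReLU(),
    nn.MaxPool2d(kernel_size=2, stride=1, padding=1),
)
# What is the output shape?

Input shape: (19, 1, 92, 67)
  -> after Conv2d 7x7 stride=2: (19, 54, 46, 34)
Output shape: (19, 54, 47, 35)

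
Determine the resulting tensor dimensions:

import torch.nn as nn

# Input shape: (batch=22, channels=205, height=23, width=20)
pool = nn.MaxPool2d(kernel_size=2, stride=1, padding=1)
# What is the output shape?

Input shape: (22, 205, 23, 20)
Output shape: (22, 205, 24, 21)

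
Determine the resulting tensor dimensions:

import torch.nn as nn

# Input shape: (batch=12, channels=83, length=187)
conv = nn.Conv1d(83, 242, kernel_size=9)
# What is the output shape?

Input shape: (12, 83, 187)
Output shape: (12, 242, 179)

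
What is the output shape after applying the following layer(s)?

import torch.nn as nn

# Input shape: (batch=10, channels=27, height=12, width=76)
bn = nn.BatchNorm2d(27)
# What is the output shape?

Input shape: (10, 27, 12, 76)
Output shape: (10, 27, 12, 76)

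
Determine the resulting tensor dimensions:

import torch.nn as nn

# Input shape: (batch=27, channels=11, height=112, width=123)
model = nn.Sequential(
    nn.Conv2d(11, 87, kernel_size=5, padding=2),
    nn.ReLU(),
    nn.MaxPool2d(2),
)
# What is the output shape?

Input shape: (27, 11, 112, 123)
  -> after Conv2d: (27, 87, 112, 123)
  -> after ReLU: (27, 87, 112, 123)
Output shape: (27, 87, 56, 61)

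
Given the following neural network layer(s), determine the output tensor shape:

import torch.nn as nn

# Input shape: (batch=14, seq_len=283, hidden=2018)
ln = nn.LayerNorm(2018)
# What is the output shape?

Input shape: (14, 283, 2018)
Output shape: (14, 283, 2018)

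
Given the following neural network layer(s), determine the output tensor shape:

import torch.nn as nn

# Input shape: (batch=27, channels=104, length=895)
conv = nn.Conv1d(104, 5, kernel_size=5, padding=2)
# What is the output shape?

Input shape: (27, 104, 895)
Output shape: (27, 5, 895)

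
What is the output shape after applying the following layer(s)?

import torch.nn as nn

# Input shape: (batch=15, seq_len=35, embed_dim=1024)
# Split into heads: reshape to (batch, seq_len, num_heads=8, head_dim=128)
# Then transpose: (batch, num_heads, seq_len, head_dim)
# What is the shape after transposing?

Input shape: (15, 35, 1024)
  -> after reshape: (15, 35, 8, 128)
Output shape: (15, 8, 35, 128)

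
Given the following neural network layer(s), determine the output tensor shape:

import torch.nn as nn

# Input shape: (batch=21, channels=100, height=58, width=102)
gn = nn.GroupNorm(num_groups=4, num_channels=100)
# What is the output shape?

Input shape: (21, 100, 58, 102)
Output shape: (21, 100, 58, 102)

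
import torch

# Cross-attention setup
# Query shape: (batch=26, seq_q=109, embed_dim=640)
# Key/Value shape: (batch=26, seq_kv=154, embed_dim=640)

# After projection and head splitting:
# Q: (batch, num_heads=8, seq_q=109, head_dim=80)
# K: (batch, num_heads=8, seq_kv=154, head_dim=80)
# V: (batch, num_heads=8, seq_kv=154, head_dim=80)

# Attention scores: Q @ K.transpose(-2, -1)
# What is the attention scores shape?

Input shape: (26, 109, 640)
Output shape: (26, 8, 109, 154)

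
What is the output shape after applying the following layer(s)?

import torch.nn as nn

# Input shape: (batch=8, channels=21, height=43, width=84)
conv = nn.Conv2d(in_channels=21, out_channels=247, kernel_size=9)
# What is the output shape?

Input shape: (8, 21, 43, 84)
Output shape: (8, 247, 35, 76)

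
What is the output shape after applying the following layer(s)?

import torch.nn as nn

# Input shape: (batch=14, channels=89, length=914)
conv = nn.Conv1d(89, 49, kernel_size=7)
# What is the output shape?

Input shape: (14, 89, 914)
Output shape: (14, 49, 908)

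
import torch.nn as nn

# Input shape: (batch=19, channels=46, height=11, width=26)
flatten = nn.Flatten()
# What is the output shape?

Input shape: (19, 46, 11, 26)
Output shape: (19, 13156)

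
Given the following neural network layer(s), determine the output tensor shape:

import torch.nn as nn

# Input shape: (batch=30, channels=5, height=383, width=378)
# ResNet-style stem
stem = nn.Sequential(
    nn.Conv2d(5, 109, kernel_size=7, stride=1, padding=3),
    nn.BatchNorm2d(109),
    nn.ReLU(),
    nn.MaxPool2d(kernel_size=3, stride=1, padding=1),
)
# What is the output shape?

Input shape: (30, 5, 383, 378)
  -> after Conv2d 7x7 stride=1: (30, 109, 383, 378)
Output shape: (30, 109, 383, 378)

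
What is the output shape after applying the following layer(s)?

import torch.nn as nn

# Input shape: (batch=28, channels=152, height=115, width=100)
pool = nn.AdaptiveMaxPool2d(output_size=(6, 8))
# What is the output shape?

Input shape: (28, 152, 115, 100)
Output shape: (28, 152, 6, 8)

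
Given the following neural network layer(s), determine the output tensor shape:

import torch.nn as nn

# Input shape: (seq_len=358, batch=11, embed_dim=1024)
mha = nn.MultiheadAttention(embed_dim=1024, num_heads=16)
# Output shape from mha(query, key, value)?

Input shape: (358, 11, 1024)
Output shape: (358, 11, 1024)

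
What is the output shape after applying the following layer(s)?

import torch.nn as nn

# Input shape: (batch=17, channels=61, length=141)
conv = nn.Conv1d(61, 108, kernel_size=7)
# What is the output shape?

Input shape: (17, 61, 141)
Output shape: (17, 108, 135)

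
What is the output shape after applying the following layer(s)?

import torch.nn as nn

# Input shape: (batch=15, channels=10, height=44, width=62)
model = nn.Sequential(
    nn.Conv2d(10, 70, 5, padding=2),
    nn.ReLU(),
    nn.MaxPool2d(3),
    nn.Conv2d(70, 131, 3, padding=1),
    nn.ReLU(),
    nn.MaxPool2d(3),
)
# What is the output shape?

Input shape: (15, 10, 44, 62)
  -> after first Conv2d: (15, 70, 44, 62)
  -> after first MaxPool2d: (15, 70, 14, 20)
  -> after second Conv2d: (15, 131, 14, 20)
Output shape: (15, 131, 4, 6)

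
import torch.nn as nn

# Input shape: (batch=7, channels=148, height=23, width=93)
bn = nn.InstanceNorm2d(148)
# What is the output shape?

Input shape: (7, 148, 23, 93)
Output shape: (7, 148, 23, 93)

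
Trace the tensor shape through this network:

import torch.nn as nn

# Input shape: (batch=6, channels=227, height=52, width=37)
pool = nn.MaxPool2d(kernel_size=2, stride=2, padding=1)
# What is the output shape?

Input shape: (6, 227, 52, 37)
Output shape: (6, 227, 27, 19)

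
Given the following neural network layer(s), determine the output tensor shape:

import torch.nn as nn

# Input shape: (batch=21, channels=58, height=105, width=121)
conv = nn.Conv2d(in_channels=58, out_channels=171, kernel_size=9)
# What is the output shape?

Input shape: (21, 58, 105, 121)
Output shape: (21, 171, 97, 113)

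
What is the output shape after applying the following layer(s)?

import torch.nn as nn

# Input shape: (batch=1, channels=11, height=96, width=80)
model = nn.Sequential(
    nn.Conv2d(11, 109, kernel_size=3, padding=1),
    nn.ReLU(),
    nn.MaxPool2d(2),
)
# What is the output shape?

Input shape: (1, 11, 96, 80)
  -> after Conv2d: (1, 109, 96, 80)
  -> after ReLU: (1, 109, 96, 80)
Output shape: (1, 109, 48, 40)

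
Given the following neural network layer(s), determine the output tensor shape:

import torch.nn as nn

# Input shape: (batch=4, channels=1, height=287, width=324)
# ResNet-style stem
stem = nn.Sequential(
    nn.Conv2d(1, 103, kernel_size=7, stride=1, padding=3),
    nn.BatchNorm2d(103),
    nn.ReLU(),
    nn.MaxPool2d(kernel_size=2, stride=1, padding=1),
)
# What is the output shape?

Input shape: (4, 1, 287, 324)
  -> after Conv2d 7x7 stride=1: (4, 103, 287, 324)
Output shape: (4, 103, 288, 325)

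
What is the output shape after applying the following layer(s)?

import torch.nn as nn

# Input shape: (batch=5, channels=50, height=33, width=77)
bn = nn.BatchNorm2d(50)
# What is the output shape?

Input shape: (5, 50, 33, 77)
Output shape: (5, 50, 33, 77)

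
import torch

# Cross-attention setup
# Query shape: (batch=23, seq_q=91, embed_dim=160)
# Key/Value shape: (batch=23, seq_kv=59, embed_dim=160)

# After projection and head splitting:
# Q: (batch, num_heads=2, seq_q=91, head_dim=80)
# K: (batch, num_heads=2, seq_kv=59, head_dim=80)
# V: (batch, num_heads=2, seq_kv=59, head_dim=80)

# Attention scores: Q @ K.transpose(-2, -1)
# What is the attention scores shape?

Input shape: (23, 91, 160)
Output shape: (23, 2, 91, 59)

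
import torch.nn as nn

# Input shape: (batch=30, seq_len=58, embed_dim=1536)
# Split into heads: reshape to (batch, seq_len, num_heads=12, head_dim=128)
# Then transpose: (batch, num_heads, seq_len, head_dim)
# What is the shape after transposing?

Input shape: (30, 58, 1536)
  -> after reshape: (30, 58, 12, 128)
Output shape: (30, 12, 58, 128)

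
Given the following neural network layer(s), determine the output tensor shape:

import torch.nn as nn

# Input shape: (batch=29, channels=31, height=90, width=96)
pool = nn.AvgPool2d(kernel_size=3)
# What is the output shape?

Input shape: (29, 31, 90, 96)
Output shape: (29, 31, 30, 32)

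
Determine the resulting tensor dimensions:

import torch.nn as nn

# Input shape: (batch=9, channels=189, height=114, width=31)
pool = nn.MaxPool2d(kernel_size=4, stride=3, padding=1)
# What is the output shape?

Input shape: (9, 189, 114, 31)
Output shape: (9, 189, 38, 10)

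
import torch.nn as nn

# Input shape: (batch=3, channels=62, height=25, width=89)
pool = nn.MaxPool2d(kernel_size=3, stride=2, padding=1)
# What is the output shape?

Input shape: (3, 62, 25, 89)
Output shape: (3, 62, 13, 45)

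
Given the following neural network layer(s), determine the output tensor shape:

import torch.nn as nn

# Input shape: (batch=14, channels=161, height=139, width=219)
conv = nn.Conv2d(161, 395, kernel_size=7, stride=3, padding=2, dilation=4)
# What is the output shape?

Input shape: (14, 161, 139, 219)
Output shape: (14, 395, 40, 67)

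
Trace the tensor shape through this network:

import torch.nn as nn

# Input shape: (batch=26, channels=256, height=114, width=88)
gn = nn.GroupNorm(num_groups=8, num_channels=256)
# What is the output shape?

Input shape: (26, 256, 114, 88)
Output shape: (26, 256, 114, 88)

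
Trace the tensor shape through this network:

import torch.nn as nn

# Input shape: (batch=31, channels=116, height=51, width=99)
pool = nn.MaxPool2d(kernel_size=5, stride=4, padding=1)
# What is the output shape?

Input shape: (31, 116, 51, 99)
Output shape: (31, 116, 13, 25)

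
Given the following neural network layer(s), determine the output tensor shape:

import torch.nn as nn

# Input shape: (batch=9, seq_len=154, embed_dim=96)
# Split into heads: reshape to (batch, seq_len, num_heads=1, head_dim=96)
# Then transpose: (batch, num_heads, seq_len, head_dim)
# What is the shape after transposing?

Input shape: (9, 154, 96)
  -> after reshape: (9, 154, 1, 96)
Output shape: (9, 1, 154, 96)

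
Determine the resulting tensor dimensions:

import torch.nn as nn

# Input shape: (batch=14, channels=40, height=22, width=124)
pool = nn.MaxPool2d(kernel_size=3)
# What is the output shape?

Input shape: (14, 40, 22, 124)
Output shape: (14, 40, 7, 41)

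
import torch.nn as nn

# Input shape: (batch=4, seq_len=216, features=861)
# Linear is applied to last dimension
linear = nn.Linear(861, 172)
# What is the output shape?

Input shape: (4, 216, 861)
Output shape: (4, 216, 172)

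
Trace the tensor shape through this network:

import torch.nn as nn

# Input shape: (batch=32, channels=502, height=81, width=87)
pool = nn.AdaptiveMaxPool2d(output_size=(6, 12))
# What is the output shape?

Input shape: (32, 502, 81, 87)
Output shape: (32, 502, 6, 12)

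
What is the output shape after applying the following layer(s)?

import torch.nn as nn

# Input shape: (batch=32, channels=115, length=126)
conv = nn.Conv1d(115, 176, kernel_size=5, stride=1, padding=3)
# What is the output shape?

Input shape: (32, 115, 126)
Output shape: (32, 176, 128)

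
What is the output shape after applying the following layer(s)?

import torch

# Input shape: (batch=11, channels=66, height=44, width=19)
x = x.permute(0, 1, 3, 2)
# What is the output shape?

Input shape: (11, 66, 44, 19)
Output shape: (11, 66, 19, 44)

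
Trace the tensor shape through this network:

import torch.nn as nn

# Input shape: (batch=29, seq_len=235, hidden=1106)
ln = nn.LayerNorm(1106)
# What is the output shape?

Input shape: (29, 235, 1106)
Output shape: (29, 235, 1106)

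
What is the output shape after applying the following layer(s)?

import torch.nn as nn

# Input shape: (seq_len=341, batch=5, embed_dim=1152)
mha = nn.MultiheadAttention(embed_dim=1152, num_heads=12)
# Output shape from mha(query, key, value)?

Input shape: (341, 5, 1152)
Output shape: (341, 5, 1152)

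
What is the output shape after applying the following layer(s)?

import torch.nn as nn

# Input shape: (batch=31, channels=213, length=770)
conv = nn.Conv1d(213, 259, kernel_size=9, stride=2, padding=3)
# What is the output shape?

Input shape: (31, 213, 770)
Output shape: (31, 259, 384)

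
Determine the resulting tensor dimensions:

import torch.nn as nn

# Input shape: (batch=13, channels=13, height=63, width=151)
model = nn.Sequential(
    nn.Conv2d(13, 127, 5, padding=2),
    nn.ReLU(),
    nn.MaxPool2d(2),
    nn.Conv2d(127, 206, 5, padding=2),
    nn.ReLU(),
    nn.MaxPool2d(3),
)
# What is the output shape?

Input shape: (13, 13, 63, 151)
  -> after first Conv2d: (13, 127, 63, 151)
  -> after first MaxPool2d: (13, 127, 31, 75)
  -> after second Conv2d: (13, 206, 31, 75)
Output shape: (13, 206, 10, 25)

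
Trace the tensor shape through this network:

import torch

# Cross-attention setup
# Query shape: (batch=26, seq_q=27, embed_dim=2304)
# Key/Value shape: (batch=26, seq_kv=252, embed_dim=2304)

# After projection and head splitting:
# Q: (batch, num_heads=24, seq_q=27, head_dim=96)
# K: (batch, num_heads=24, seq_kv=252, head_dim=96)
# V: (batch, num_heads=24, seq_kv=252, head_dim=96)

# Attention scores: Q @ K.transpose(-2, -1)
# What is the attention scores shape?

Input shape: (26, 27, 2304)
Output shape: (26, 24, 27, 252)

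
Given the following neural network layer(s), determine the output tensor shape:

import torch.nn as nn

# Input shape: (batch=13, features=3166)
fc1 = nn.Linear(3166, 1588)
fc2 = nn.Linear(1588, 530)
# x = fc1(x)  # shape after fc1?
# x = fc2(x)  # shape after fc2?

Input shape: (13, 3166)
  -> after fc1: (13, 1588)
Output shape: (13, 530)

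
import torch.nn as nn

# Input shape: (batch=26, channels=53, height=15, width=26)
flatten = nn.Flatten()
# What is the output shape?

Input shape: (26, 53, 15, 26)
Output shape: (26, 20670)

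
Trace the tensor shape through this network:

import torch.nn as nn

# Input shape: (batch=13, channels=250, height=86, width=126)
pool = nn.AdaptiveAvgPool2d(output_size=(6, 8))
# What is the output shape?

Input shape: (13, 250, 86, 126)
Output shape: (13, 250, 6, 8)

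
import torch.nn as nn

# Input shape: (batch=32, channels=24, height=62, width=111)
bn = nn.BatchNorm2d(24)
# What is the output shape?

Input shape: (32, 24, 62, 111)
Output shape: (32, 24, 62, 111)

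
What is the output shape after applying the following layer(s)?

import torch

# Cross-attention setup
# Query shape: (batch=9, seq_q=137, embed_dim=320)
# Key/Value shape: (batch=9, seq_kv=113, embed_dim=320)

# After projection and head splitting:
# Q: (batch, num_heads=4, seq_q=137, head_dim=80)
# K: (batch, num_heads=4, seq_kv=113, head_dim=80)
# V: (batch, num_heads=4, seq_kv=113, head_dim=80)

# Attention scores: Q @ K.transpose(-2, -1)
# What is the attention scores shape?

Input shape: (9, 137, 320)
Output shape: (9, 4, 137, 113)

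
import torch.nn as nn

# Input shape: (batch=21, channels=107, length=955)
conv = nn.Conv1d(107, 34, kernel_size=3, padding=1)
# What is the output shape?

Input shape: (21, 107, 955)
Output shape: (21, 34, 955)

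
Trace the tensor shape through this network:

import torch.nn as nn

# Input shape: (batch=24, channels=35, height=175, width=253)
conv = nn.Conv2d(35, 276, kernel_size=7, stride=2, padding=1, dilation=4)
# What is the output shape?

Input shape: (24, 35, 175, 253)
Output shape: (24, 276, 77, 116)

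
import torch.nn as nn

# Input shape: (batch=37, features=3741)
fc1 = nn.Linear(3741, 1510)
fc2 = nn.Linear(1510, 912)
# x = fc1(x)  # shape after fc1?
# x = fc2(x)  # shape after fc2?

Input shape: (37, 3741)
  -> after fc1: (37, 1510)
Output shape: (37, 912)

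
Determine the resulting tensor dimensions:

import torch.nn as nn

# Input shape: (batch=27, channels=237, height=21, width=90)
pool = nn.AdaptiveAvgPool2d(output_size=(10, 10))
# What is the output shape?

Input shape: (27, 237, 21, 90)
Output shape: (27, 237, 10, 10)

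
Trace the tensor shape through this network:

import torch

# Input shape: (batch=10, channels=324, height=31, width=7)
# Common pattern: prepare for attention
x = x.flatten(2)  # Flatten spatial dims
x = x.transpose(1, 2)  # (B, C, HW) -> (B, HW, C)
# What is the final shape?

Input shape: (10, 324, 31, 7)
  -> after flatten(2): (10, 324, 217)
Output shape: (10, 217, 324)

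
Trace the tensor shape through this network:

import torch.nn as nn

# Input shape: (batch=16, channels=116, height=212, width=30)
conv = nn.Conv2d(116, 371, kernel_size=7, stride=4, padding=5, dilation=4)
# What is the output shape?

Input shape: (16, 116, 212, 30)
Output shape: (16, 371, 50, 4)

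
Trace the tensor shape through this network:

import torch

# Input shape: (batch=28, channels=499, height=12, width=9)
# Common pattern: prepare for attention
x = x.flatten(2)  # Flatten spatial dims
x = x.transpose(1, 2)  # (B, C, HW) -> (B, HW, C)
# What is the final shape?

Input shape: (28, 499, 12, 9)
  -> after flatten(2): (28, 499, 108)
Output shape: (28, 108, 499)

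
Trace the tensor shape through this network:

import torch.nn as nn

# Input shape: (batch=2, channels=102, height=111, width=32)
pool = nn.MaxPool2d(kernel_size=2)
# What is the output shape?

Input shape: (2, 102, 111, 32)
Output shape: (2, 102, 55, 16)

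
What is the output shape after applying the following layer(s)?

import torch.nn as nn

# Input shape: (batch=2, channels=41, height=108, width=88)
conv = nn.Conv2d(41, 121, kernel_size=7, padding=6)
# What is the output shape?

Input shape: (2, 41, 108, 88)
Output shape: (2, 121, 114, 94)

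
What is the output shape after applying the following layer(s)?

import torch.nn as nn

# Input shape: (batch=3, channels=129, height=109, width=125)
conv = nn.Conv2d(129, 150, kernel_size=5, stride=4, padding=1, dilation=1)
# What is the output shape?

Input shape: (3, 129, 109, 125)
Output shape: (3, 150, 27, 31)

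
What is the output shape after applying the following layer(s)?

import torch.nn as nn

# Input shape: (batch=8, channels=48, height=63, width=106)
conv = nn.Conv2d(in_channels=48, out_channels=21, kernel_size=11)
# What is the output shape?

Input shape: (8, 48, 63, 106)
Output shape: (8, 21, 53, 96)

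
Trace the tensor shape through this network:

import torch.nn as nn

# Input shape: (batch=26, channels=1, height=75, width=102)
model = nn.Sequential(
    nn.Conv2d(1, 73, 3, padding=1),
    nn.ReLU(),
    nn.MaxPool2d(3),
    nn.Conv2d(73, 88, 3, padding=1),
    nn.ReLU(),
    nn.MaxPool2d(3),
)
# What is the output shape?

Input shape: (26, 1, 75, 102)
  -> after first Conv2d: (26, 73, 75, 102)
  -> after first MaxPool2d: (26, 73, 25, 34)
  -> after second Conv2d: (26, 88, 25, 34)
Output shape: (26, 88, 8, 11)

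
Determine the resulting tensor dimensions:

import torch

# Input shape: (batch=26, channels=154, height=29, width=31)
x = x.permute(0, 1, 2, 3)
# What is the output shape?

Input shape: (26, 154, 29, 31)
Output shape: (26, 154, 29, 31)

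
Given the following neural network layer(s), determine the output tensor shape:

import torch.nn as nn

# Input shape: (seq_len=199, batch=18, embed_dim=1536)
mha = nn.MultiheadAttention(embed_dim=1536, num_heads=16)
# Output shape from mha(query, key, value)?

Input shape: (199, 18, 1536)
Output shape: (199, 18, 1536)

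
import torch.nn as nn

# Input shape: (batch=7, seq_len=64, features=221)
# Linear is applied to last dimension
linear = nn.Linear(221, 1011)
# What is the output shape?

Input shape: (7, 64, 221)
Output shape: (7, 64, 1011)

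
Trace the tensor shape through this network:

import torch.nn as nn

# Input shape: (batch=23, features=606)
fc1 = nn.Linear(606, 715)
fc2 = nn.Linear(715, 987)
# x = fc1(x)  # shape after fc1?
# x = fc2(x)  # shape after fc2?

Input shape: (23, 606)
  -> after fc1: (23, 715)
Output shape: (23, 987)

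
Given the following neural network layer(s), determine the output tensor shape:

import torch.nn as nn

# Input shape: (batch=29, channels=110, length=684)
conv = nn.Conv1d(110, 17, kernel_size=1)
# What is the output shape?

Input shape: (29, 110, 684)
Output shape: (29, 17, 684)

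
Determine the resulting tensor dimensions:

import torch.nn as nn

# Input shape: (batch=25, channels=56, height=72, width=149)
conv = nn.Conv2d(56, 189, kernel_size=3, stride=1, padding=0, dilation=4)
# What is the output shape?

Input shape: (25, 56, 72, 149)
Output shape: (25, 189, 64, 141)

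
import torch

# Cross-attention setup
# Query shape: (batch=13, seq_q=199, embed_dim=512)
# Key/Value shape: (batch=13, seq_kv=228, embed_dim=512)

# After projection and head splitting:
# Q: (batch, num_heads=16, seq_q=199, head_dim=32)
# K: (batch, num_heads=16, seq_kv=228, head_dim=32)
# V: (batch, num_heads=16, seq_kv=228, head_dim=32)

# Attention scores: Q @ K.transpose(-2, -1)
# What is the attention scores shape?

Input shape: (13, 199, 512)
Output shape: (13, 16, 199, 228)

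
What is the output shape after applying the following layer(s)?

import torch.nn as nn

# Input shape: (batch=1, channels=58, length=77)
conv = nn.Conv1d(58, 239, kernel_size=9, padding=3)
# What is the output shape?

Input shape: (1, 58, 77)
Output shape: (1, 239, 75)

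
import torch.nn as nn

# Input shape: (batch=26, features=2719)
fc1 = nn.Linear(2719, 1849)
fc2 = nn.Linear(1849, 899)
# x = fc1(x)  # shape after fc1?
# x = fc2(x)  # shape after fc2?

Input shape: (26, 2719)
  -> after fc1: (26, 1849)
Output shape: (26, 899)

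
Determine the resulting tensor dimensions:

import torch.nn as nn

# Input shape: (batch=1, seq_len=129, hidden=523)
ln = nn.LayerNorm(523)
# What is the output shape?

Input shape: (1, 129, 523)
Output shape: (1, 129, 523)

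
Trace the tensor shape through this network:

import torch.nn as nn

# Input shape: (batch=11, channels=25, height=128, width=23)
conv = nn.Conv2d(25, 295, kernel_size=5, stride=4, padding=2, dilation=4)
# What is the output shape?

Input shape: (11, 25, 128, 23)
Output shape: (11, 295, 29, 3)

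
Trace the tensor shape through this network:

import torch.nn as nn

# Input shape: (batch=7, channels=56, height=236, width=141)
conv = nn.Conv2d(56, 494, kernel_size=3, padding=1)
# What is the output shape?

Input shape: (7, 56, 236, 141)
Output shape: (7, 494, 236, 141)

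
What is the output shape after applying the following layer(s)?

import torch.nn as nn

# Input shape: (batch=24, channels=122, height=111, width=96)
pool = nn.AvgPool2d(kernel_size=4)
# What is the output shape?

Input shape: (24, 122, 111, 96)
Output shape: (24, 122, 27, 24)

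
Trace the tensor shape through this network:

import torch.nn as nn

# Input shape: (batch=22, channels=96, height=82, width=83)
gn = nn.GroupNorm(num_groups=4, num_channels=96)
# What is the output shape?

Input shape: (22, 96, 82, 83)
Output shape: (22, 96, 82, 83)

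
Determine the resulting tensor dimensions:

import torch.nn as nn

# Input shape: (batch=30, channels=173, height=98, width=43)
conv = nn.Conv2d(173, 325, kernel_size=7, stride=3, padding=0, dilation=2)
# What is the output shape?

Input shape: (30, 173, 98, 43)
Output shape: (30, 325, 29, 11)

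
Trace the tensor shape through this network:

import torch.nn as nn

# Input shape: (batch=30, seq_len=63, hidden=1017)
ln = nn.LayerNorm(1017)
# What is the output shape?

Input shape: (30, 63, 1017)
Output shape: (30, 63, 1017)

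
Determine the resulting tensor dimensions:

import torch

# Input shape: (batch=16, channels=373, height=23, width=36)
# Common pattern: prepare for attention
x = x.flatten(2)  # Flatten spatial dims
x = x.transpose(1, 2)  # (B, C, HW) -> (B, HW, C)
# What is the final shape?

Input shape: (16, 373, 23, 36)
  -> after flatten(2): (16, 373, 828)
Output shape: (16, 828, 373)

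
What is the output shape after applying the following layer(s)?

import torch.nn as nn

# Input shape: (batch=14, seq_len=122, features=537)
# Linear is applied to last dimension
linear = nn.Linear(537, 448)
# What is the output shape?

Input shape: (14, 122, 537)
Output shape: (14, 122, 448)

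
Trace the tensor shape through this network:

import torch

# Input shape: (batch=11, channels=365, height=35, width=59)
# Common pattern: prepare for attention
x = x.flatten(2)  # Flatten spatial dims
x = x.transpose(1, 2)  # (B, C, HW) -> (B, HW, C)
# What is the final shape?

Input shape: (11, 365, 35, 59)
  -> after flatten(2): (11, 365, 2065)
Output shape: (11, 2065, 365)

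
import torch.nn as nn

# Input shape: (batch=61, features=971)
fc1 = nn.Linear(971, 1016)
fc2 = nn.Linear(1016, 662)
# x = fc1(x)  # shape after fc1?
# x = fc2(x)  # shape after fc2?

Input shape: (61, 971)
  -> after fc1: (61, 1016)
Output shape: (61, 662)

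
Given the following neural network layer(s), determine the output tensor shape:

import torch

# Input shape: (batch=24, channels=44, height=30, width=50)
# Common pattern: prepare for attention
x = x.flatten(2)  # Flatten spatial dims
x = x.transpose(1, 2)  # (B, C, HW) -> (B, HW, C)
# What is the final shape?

Input shape: (24, 44, 30, 50)
  -> after flatten(2): (24, 44, 1500)
Output shape: (24, 1500, 44)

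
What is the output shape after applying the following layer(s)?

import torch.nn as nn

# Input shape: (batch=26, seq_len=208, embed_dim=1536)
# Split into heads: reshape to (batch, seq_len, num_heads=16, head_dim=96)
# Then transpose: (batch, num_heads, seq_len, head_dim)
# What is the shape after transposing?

Input shape: (26, 208, 1536)
  -> after reshape: (26, 208, 16, 96)
Output shape: (26, 16, 208, 96)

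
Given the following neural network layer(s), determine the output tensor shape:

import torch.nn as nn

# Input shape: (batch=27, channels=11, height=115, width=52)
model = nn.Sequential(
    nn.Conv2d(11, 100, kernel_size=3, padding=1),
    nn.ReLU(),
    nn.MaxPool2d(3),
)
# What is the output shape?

Input shape: (27, 11, 115, 52)
  -> after Conv2d: (27, 100, 115, 52)
  -> after ReLU: (27, 100, 115, 52)
Output shape: (27, 100, 38, 17)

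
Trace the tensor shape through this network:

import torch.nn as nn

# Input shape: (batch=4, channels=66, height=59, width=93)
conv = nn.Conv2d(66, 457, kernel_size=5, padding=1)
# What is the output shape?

Input shape: (4, 66, 59, 93)
Output shape: (4, 457, 57, 91)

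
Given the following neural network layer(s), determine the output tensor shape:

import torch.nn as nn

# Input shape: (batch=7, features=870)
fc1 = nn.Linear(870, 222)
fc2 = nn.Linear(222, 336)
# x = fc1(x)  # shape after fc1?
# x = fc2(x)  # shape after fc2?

Input shape: (7, 870)
  -> after fc1: (7, 222)
Output shape: (7, 336)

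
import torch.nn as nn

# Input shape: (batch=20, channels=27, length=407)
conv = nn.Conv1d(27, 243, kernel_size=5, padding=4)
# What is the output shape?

Input shape: (20, 27, 407)
Output shape: (20, 243, 411)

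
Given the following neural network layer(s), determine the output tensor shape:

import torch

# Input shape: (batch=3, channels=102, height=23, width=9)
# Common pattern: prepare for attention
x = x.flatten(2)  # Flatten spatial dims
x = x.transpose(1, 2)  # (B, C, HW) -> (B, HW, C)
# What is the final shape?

Input shape: (3, 102, 23, 9)
  -> after flatten(2): (3, 102, 207)
Output shape: (3, 207, 102)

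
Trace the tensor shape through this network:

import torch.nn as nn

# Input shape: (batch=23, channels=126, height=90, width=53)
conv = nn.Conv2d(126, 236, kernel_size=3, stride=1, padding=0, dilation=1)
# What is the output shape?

Input shape: (23, 126, 90, 53)
Output shape: (23, 236, 88, 51)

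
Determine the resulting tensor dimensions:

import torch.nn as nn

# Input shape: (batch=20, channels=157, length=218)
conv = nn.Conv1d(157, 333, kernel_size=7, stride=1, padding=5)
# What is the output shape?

Input shape: (20, 157, 218)
Output shape: (20, 333, 222)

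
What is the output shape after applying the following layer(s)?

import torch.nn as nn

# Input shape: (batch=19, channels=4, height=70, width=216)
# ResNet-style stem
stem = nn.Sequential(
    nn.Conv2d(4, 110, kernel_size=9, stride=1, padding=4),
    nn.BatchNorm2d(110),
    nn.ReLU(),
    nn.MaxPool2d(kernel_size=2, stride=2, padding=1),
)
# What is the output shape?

Input shape: (19, 4, 70, 216)
  -> after Conv2d 9x9 stride=1: (19, 110, 70, 216)
Output shape: (19, 110, 36, 109)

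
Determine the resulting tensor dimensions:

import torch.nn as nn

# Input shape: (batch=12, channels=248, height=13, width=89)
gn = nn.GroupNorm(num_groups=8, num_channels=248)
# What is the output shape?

Input shape: (12, 248, 13, 89)
Output shape: (12, 248, 13, 89)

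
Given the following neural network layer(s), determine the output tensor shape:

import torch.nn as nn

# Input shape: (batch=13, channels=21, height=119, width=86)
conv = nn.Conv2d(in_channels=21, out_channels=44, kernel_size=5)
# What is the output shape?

Input shape: (13, 21, 119, 86)
Output shape: (13, 44, 115, 82)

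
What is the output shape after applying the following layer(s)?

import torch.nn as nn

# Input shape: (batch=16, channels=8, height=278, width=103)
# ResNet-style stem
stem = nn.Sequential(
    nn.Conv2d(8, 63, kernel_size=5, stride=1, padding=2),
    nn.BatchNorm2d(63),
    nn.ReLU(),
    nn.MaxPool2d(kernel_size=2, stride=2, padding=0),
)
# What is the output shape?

Input shape: (16, 8, 278, 103)
  -> after Conv2d 5x5 stride=1: (16, 63, 278, 103)
Output shape: (16, 63, 139, 51)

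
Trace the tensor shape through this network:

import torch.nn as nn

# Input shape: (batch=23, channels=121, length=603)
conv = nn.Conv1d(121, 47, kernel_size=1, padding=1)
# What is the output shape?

Input shape: (23, 121, 603)
Output shape: (23, 47, 605)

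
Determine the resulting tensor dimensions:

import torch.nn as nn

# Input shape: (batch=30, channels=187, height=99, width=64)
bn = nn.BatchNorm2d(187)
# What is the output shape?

Input shape: (30, 187, 99, 64)
Output shape: (30, 187, 99, 64)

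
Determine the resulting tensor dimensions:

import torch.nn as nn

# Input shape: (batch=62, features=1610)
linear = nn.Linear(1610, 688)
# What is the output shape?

Input shape: (62, 1610)
Output shape: (62, 688)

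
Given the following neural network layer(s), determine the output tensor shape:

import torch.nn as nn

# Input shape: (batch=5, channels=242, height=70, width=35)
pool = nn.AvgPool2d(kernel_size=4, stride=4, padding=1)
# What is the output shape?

Input shape: (5, 242, 70, 35)
Output shape: (5, 242, 18, 9)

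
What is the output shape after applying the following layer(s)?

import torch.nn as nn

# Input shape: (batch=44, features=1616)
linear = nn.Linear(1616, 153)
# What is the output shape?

Input shape: (44, 1616)
Output shape: (44, 153)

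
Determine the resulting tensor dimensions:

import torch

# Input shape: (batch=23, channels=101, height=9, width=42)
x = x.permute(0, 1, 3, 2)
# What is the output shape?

Input shape: (23, 101, 9, 42)
Output shape: (23, 101, 42, 9)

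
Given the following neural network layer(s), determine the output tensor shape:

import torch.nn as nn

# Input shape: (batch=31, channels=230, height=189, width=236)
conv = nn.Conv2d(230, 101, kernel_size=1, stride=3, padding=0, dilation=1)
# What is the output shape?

Input shape: (31, 230, 189, 236)
Output shape: (31, 101, 63, 79)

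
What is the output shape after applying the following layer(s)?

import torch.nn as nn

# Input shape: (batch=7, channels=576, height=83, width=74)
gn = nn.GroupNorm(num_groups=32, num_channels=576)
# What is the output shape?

Input shape: (7, 576, 83, 74)
Output shape: (7, 576, 83, 74)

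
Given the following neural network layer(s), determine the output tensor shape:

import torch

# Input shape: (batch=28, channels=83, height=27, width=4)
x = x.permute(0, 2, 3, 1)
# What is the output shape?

Input shape: (28, 83, 27, 4)
Output shape: (28, 27, 4, 83)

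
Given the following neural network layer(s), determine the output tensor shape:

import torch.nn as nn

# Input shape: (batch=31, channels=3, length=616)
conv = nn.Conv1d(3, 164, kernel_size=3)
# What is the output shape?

Input shape: (31, 3, 616)
Output shape: (31, 164, 614)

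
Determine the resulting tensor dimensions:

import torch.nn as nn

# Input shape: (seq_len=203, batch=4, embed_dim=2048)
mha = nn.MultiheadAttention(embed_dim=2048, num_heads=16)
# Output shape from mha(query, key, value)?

Input shape: (203, 4, 2048)
Output shape: (203, 4, 2048)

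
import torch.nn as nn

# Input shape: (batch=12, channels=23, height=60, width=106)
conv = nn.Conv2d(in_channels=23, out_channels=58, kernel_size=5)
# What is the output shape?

Input shape: (12, 23, 60, 106)
Output shape: (12, 58, 56, 102)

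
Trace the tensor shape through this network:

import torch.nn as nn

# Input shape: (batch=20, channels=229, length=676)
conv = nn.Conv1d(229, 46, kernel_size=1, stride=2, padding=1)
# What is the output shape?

Input shape: (20, 229, 676)
Output shape: (20, 46, 339)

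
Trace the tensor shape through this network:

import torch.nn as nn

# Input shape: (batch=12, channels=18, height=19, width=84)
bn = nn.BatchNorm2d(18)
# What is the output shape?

Input shape: (12, 18, 19, 84)
Output shape: (12, 18, 19, 84)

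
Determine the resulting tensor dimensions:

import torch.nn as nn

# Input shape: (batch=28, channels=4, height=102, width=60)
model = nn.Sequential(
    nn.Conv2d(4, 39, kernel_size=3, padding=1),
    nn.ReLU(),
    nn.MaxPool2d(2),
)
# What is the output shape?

Input shape: (28, 4, 102, 60)
  -> after Conv2d: (28, 39, 102, 60)
  -> after ReLU: (28, 39, 102, 60)
Output shape: (28, 39, 51, 30)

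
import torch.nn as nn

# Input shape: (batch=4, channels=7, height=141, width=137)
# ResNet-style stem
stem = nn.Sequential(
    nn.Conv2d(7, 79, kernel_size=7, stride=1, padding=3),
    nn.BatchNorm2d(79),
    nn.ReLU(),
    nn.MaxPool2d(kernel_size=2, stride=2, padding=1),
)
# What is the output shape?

Input shape: (4, 7, 141, 137)
  -> after Conv2d 7x7 stride=1: (4, 79, 141, 137)
Output shape: (4, 79, 71, 69)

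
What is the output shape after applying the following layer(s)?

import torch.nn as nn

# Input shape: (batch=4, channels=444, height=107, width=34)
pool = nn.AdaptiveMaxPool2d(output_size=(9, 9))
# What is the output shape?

Input shape: (4, 444, 107, 34)
Output shape: (4, 444, 9, 9)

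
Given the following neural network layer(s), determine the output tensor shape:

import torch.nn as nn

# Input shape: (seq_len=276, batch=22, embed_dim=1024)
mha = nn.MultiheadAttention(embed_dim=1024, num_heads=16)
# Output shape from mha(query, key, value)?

Input shape: (276, 22, 1024)
Output shape: (276, 22, 1024)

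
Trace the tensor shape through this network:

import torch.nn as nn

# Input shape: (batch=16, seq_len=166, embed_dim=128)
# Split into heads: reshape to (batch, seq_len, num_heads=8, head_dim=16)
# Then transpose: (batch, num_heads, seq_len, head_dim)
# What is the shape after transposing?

Input shape: (16, 166, 128)
  -> after reshape: (16, 166, 8, 16)
Output shape: (16, 8, 166, 16)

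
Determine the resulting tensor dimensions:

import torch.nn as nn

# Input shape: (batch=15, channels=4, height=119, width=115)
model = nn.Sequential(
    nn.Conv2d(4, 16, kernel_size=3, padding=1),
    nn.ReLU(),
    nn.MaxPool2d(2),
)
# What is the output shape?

Input shape: (15, 4, 119, 115)
  -> after Conv2d: (15, 16, 119, 115)
  -> after ReLU: (15, 16, 119, 115)
Output shape: (15, 16, 59, 57)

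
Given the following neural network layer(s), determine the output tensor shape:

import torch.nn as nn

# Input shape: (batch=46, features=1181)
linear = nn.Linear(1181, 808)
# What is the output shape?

Input shape: (46, 1181)
Output shape: (46, 808)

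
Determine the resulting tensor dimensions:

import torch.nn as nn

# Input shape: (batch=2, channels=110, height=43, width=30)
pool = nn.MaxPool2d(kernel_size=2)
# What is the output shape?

Input shape: (2, 110, 43, 30)
Output shape: (2, 110, 21, 15)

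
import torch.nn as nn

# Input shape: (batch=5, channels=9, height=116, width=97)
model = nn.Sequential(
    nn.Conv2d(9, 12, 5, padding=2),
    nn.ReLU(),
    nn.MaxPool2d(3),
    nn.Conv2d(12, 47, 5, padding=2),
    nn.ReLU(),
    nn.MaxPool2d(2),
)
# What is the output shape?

Input shape: (5, 9, 116, 97)
  -> after first Conv2d: (5, 12, 116, 97)
  -> after first MaxPool2d: (5, 12, 38, 32)
  -> after second Conv2d: (5, 47, 38, 32)
Output shape: (5, 47, 19, 16)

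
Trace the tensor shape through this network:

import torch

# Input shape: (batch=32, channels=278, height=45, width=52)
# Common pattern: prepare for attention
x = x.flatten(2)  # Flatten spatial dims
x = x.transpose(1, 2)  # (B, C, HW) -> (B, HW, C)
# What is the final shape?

Input shape: (32, 278, 45, 52)
  -> after flatten(2): (32, 278, 2340)
Output shape: (32, 2340, 278)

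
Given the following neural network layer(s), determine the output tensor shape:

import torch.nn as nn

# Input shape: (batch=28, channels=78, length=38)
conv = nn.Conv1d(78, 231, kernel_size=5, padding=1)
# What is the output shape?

Input shape: (28, 78, 38)
Output shape: (28, 231, 36)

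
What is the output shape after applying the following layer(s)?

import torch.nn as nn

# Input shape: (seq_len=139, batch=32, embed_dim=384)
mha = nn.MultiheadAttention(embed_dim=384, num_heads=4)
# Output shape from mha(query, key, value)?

Input shape: (139, 32, 384)
Output shape: (139, 32, 384)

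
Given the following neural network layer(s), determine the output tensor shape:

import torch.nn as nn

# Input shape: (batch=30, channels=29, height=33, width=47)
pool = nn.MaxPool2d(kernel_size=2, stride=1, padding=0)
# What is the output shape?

Input shape: (30, 29, 33, 47)
Output shape: (30, 29, 32, 46)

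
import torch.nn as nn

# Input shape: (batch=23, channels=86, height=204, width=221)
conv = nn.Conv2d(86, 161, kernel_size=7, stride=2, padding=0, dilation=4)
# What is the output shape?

Input shape: (23, 86, 204, 221)
Output shape: (23, 161, 90, 99)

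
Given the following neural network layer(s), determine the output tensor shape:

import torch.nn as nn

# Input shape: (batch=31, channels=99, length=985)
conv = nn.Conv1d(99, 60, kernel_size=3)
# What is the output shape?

Input shape: (31, 99, 985)
Output shape: (31, 60, 983)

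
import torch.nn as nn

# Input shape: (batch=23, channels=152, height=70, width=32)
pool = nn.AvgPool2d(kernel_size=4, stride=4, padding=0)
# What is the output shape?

Input shape: (23, 152, 70, 32)
Output shape: (23, 152, 17, 8)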